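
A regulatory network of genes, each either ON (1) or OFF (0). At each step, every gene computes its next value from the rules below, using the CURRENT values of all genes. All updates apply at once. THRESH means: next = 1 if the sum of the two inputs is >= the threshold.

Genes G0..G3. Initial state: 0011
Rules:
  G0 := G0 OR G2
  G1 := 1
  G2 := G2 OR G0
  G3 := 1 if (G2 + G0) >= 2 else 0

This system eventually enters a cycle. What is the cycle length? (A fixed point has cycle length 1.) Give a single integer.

Answer: 1

Derivation:
Step 0: 0011
Step 1: G0=G0|G2=0|1=1 G1=1(const) G2=G2|G0=1|0=1 G3=(1+0>=2)=0 -> 1110
Step 2: G0=G0|G2=1|1=1 G1=1(const) G2=G2|G0=1|1=1 G3=(1+1>=2)=1 -> 1111
Step 3: G0=G0|G2=1|1=1 G1=1(const) G2=G2|G0=1|1=1 G3=(1+1>=2)=1 -> 1111
State from step 3 equals state from step 2 -> cycle length 1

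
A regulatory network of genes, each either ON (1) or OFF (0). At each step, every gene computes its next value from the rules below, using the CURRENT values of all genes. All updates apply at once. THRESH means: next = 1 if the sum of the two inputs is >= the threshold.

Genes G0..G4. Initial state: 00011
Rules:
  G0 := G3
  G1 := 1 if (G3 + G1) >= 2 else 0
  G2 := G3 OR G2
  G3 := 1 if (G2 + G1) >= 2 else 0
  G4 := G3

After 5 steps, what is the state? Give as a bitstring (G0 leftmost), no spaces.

Step 1: G0=G3=1 G1=(1+0>=2)=0 G2=G3|G2=1|0=1 G3=(0+0>=2)=0 G4=G3=1 -> 10101
Step 2: G0=G3=0 G1=(0+0>=2)=0 G2=G3|G2=0|1=1 G3=(1+0>=2)=0 G4=G3=0 -> 00100
Step 3: G0=G3=0 G1=(0+0>=2)=0 G2=G3|G2=0|1=1 G3=(1+0>=2)=0 G4=G3=0 -> 00100
Step 4: G0=G3=0 G1=(0+0>=2)=0 G2=G3|G2=0|1=1 G3=(1+0>=2)=0 G4=G3=0 -> 00100
Step 5: G0=G3=0 G1=(0+0>=2)=0 G2=G3|G2=0|1=1 G3=(1+0>=2)=0 G4=G3=0 -> 00100

00100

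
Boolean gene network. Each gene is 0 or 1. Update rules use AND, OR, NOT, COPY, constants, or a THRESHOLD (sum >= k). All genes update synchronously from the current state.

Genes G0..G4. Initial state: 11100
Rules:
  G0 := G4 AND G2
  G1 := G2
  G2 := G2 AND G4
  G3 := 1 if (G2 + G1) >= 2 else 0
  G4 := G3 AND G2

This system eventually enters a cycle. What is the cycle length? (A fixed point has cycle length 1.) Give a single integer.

Step 0: 11100
Step 1: G0=G4&G2=0&1=0 G1=G2=1 G2=G2&G4=1&0=0 G3=(1+1>=2)=1 G4=G3&G2=0&1=0 -> 01010
Step 2: G0=G4&G2=0&0=0 G1=G2=0 G2=G2&G4=0&0=0 G3=(0+1>=2)=0 G4=G3&G2=1&0=0 -> 00000
Step 3: G0=G4&G2=0&0=0 G1=G2=0 G2=G2&G4=0&0=0 G3=(0+0>=2)=0 G4=G3&G2=0&0=0 -> 00000
State from step 3 equals state from step 2 -> cycle length 1

Answer: 1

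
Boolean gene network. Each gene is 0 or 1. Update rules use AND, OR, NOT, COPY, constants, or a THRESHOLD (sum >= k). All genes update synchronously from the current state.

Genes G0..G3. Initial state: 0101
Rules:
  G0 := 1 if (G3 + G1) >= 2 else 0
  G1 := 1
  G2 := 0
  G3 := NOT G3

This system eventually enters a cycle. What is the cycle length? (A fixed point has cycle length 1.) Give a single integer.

Step 0: 0101
Step 1: G0=(1+1>=2)=1 G1=1(const) G2=0(const) G3=NOT G3=NOT 1=0 -> 1100
Step 2: G0=(0+1>=2)=0 G1=1(const) G2=0(const) G3=NOT G3=NOT 0=1 -> 0101
State from step 2 equals state from step 0 -> cycle length 2

Answer: 2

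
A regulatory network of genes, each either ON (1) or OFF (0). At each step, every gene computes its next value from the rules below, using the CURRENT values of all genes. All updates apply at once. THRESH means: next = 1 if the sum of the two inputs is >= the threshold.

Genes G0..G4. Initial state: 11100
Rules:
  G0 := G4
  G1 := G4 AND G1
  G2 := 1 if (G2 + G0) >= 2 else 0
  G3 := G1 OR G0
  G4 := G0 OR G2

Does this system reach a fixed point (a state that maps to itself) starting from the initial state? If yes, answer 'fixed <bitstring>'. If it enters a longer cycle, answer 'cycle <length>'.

Answer: fixed 10011

Derivation:
Step 0: 11100
Step 1: G0=G4=0 G1=G4&G1=0&1=0 G2=(1+1>=2)=1 G3=G1|G0=1|1=1 G4=G0|G2=1|1=1 -> 00111
Step 2: G0=G4=1 G1=G4&G1=1&0=0 G2=(1+0>=2)=0 G3=G1|G0=0|0=0 G4=G0|G2=0|1=1 -> 10001
Step 3: G0=G4=1 G1=G4&G1=1&0=0 G2=(0+1>=2)=0 G3=G1|G0=0|1=1 G4=G0|G2=1|0=1 -> 10011
Step 4: G0=G4=1 G1=G4&G1=1&0=0 G2=(0+1>=2)=0 G3=G1|G0=0|1=1 G4=G0|G2=1|0=1 -> 10011
Fixed point reached at step 3: 10011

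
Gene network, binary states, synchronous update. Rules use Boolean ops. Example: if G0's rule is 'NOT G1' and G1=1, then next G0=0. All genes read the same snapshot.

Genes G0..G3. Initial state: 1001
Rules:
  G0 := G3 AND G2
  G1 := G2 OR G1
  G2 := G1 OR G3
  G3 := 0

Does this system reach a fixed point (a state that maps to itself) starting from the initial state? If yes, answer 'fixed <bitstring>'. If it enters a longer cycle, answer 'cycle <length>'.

Step 0: 1001
Step 1: G0=G3&G2=1&0=0 G1=G2|G1=0|0=0 G2=G1|G3=0|1=1 G3=0(const) -> 0010
Step 2: G0=G3&G2=0&1=0 G1=G2|G1=1|0=1 G2=G1|G3=0|0=0 G3=0(const) -> 0100
Step 3: G0=G3&G2=0&0=0 G1=G2|G1=0|1=1 G2=G1|G3=1|0=1 G3=0(const) -> 0110
Step 4: G0=G3&G2=0&1=0 G1=G2|G1=1|1=1 G2=G1|G3=1|0=1 G3=0(const) -> 0110
Fixed point reached at step 3: 0110

Answer: fixed 0110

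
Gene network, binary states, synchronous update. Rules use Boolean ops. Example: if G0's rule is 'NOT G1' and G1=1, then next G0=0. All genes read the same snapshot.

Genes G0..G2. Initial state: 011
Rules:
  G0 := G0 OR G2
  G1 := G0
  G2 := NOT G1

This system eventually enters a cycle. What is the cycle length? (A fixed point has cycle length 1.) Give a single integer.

Answer: 1

Derivation:
Step 0: 011
Step 1: G0=G0|G2=0|1=1 G1=G0=0 G2=NOT G1=NOT 1=0 -> 100
Step 2: G0=G0|G2=1|0=1 G1=G0=1 G2=NOT G1=NOT 0=1 -> 111
Step 3: G0=G0|G2=1|1=1 G1=G0=1 G2=NOT G1=NOT 1=0 -> 110
Step 4: G0=G0|G2=1|0=1 G1=G0=1 G2=NOT G1=NOT 1=0 -> 110
State from step 4 equals state from step 3 -> cycle length 1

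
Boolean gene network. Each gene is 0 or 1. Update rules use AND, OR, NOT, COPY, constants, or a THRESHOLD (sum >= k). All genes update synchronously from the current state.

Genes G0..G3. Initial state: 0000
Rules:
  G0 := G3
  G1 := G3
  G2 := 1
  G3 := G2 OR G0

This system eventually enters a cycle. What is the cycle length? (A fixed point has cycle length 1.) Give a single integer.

Step 0: 0000
Step 1: G0=G3=0 G1=G3=0 G2=1(const) G3=G2|G0=0|0=0 -> 0010
Step 2: G0=G3=0 G1=G3=0 G2=1(const) G3=G2|G0=1|0=1 -> 0011
Step 3: G0=G3=1 G1=G3=1 G2=1(const) G3=G2|G0=1|0=1 -> 1111
Step 4: G0=G3=1 G1=G3=1 G2=1(const) G3=G2|G0=1|1=1 -> 1111
State from step 4 equals state from step 3 -> cycle length 1

Answer: 1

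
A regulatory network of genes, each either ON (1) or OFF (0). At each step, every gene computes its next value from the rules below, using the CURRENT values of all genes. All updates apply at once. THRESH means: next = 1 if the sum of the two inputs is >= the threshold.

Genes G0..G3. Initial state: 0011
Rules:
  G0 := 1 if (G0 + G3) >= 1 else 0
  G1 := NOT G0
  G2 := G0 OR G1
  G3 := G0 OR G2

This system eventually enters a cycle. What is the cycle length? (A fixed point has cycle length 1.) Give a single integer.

Step 0: 0011
Step 1: G0=(0+1>=1)=1 G1=NOT G0=NOT 0=1 G2=G0|G1=0|0=0 G3=G0|G2=0|1=1 -> 1101
Step 2: G0=(1+1>=1)=1 G1=NOT G0=NOT 1=0 G2=G0|G1=1|1=1 G3=G0|G2=1|0=1 -> 1011
Step 3: G0=(1+1>=1)=1 G1=NOT G0=NOT 1=0 G2=G0|G1=1|0=1 G3=G0|G2=1|1=1 -> 1011
State from step 3 equals state from step 2 -> cycle length 1

Answer: 1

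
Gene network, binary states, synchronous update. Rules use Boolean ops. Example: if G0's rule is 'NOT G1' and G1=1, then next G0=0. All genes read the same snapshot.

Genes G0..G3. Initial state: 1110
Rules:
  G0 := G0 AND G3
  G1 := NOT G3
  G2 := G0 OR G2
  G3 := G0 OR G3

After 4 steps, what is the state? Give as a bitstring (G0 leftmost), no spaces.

Step 1: G0=G0&G3=1&0=0 G1=NOT G3=NOT 0=1 G2=G0|G2=1|1=1 G3=G0|G3=1|0=1 -> 0111
Step 2: G0=G0&G3=0&1=0 G1=NOT G3=NOT 1=0 G2=G0|G2=0|1=1 G3=G0|G3=0|1=1 -> 0011
Step 3: G0=G0&G3=0&1=0 G1=NOT G3=NOT 1=0 G2=G0|G2=0|1=1 G3=G0|G3=0|1=1 -> 0011
Step 4: G0=G0&G3=0&1=0 G1=NOT G3=NOT 1=0 G2=G0|G2=0|1=1 G3=G0|G3=0|1=1 -> 0011

0011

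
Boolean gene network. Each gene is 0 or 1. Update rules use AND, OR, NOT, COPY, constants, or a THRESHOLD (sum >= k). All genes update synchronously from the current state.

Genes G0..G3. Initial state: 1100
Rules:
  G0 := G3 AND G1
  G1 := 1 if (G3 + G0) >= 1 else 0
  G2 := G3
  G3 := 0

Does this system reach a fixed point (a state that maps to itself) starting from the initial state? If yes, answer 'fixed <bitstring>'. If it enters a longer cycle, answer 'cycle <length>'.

Step 0: 1100
Step 1: G0=G3&G1=0&1=0 G1=(0+1>=1)=1 G2=G3=0 G3=0(const) -> 0100
Step 2: G0=G3&G1=0&1=0 G1=(0+0>=1)=0 G2=G3=0 G3=0(const) -> 0000
Step 3: G0=G3&G1=0&0=0 G1=(0+0>=1)=0 G2=G3=0 G3=0(const) -> 0000
Fixed point reached at step 2: 0000

Answer: fixed 0000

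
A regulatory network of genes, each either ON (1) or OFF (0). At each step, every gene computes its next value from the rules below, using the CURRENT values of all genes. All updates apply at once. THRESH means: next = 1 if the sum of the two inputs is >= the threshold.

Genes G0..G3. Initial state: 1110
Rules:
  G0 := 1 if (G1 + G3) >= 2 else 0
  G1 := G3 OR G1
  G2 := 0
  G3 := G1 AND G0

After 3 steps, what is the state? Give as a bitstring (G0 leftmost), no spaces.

Step 1: G0=(1+0>=2)=0 G1=G3|G1=0|1=1 G2=0(const) G3=G1&G0=1&1=1 -> 0101
Step 2: G0=(1+1>=2)=1 G1=G3|G1=1|1=1 G2=0(const) G3=G1&G0=1&0=0 -> 1100
Step 3: G0=(1+0>=2)=0 G1=G3|G1=0|1=1 G2=0(const) G3=G1&G0=1&1=1 -> 0101

0101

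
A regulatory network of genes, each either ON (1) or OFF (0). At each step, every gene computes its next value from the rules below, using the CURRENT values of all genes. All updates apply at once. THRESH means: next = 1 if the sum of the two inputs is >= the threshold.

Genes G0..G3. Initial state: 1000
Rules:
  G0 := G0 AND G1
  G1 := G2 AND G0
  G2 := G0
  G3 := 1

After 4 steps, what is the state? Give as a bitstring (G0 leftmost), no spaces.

Step 1: G0=G0&G1=1&0=0 G1=G2&G0=0&1=0 G2=G0=1 G3=1(const) -> 0011
Step 2: G0=G0&G1=0&0=0 G1=G2&G0=1&0=0 G2=G0=0 G3=1(const) -> 0001
Step 3: G0=G0&G1=0&0=0 G1=G2&G0=0&0=0 G2=G0=0 G3=1(const) -> 0001
Step 4: G0=G0&G1=0&0=0 G1=G2&G0=0&0=0 G2=G0=0 G3=1(const) -> 0001

0001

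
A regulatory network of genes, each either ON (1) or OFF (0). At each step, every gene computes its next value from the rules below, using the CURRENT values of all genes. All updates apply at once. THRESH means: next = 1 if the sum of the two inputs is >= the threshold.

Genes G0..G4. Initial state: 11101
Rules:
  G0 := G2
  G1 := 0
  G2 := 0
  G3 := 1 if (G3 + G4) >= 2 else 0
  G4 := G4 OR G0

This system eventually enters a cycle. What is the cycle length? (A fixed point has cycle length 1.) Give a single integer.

Step 0: 11101
Step 1: G0=G2=1 G1=0(const) G2=0(const) G3=(0+1>=2)=0 G4=G4|G0=1|1=1 -> 10001
Step 2: G0=G2=0 G1=0(const) G2=0(const) G3=(0+1>=2)=0 G4=G4|G0=1|1=1 -> 00001
Step 3: G0=G2=0 G1=0(const) G2=0(const) G3=(0+1>=2)=0 G4=G4|G0=1|0=1 -> 00001
State from step 3 equals state from step 2 -> cycle length 1

Answer: 1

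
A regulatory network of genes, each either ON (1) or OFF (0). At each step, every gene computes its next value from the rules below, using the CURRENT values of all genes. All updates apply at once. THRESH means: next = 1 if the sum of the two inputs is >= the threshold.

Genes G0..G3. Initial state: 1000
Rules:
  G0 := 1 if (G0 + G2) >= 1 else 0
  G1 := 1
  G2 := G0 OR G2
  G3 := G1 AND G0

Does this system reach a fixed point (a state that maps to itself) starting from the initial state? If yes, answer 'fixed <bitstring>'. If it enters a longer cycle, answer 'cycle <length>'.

Answer: fixed 1111

Derivation:
Step 0: 1000
Step 1: G0=(1+0>=1)=1 G1=1(const) G2=G0|G2=1|0=1 G3=G1&G0=0&1=0 -> 1110
Step 2: G0=(1+1>=1)=1 G1=1(const) G2=G0|G2=1|1=1 G3=G1&G0=1&1=1 -> 1111
Step 3: G0=(1+1>=1)=1 G1=1(const) G2=G0|G2=1|1=1 G3=G1&G0=1&1=1 -> 1111
Fixed point reached at step 2: 1111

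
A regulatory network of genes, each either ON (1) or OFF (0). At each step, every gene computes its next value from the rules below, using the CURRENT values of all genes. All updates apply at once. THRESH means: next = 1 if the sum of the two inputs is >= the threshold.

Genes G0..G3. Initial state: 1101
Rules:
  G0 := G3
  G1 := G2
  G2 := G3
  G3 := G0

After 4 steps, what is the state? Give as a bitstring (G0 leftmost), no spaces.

Step 1: G0=G3=1 G1=G2=0 G2=G3=1 G3=G0=1 -> 1011
Step 2: G0=G3=1 G1=G2=1 G2=G3=1 G3=G0=1 -> 1111
Step 3: G0=G3=1 G1=G2=1 G2=G3=1 G3=G0=1 -> 1111
Step 4: G0=G3=1 G1=G2=1 G2=G3=1 G3=G0=1 -> 1111

1111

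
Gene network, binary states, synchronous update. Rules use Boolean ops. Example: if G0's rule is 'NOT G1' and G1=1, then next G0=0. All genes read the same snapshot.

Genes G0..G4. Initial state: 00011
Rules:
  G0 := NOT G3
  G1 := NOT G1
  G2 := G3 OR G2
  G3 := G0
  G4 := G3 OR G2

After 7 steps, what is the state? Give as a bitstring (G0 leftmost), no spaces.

Step 1: G0=NOT G3=NOT 1=0 G1=NOT G1=NOT 0=1 G2=G3|G2=1|0=1 G3=G0=0 G4=G3|G2=1|0=1 -> 01101
Step 2: G0=NOT G3=NOT 0=1 G1=NOT G1=NOT 1=0 G2=G3|G2=0|1=1 G3=G0=0 G4=G3|G2=0|1=1 -> 10101
Step 3: G0=NOT G3=NOT 0=1 G1=NOT G1=NOT 0=1 G2=G3|G2=0|1=1 G3=G0=1 G4=G3|G2=0|1=1 -> 11111
Step 4: G0=NOT G3=NOT 1=0 G1=NOT G1=NOT 1=0 G2=G3|G2=1|1=1 G3=G0=1 G4=G3|G2=1|1=1 -> 00111
Step 5: G0=NOT G3=NOT 1=0 G1=NOT G1=NOT 0=1 G2=G3|G2=1|1=1 G3=G0=0 G4=G3|G2=1|1=1 -> 01101
Step 6: G0=NOT G3=NOT 0=1 G1=NOT G1=NOT 1=0 G2=G3|G2=0|1=1 G3=G0=0 G4=G3|G2=0|1=1 -> 10101
Step 7: G0=NOT G3=NOT 0=1 G1=NOT G1=NOT 0=1 G2=G3|G2=0|1=1 G3=G0=1 G4=G3|G2=0|1=1 -> 11111

11111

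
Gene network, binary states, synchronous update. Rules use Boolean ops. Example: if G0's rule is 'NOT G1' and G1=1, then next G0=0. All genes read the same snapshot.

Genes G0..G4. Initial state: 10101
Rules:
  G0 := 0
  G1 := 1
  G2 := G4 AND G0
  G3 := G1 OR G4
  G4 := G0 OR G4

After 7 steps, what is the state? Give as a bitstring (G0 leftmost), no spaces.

Step 1: G0=0(const) G1=1(const) G2=G4&G0=1&1=1 G3=G1|G4=0|1=1 G4=G0|G4=1|1=1 -> 01111
Step 2: G0=0(const) G1=1(const) G2=G4&G0=1&0=0 G3=G1|G4=1|1=1 G4=G0|G4=0|1=1 -> 01011
Step 3: G0=0(const) G1=1(const) G2=G4&G0=1&0=0 G3=G1|G4=1|1=1 G4=G0|G4=0|1=1 -> 01011
Step 4: G0=0(const) G1=1(const) G2=G4&G0=1&0=0 G3=G1|G4=1|1=1 G4=G0|G4=0|1=1 -> 01011
Step 5: G0=0(const) G1=1(const) G2=G4&G0=1&0=0 G3=G1|G4=1|1=1 G4=G0|G4=0|1=1 -> 01011
Step 6: G0=0(const) G1=1(const) G2=G4&G0=1&0=0 G3=G1|G4=1|1=1 G4=G0|G4=0|1=1 -> 01011
Step 7: G0=0(const) G1=1(const) G2=G4&G0=1&0=0 G3=G1|G4=1|1=1 G4=G0|G4=0|1=1 -> 01011

01011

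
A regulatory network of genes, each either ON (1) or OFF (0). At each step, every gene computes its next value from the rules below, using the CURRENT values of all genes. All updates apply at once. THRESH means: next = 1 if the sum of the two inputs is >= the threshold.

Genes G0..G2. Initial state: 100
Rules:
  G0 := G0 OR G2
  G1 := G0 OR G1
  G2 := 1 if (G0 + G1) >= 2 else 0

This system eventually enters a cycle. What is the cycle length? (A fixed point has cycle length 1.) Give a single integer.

Answer: 1

Derivation:
Step 0: 100
Step 1: G0=G0|G2=1|0=1 G1=G0|G1=1|0=1 G2=(1+0>=2)=0 -> 110
Step 2: G0=G0|G2=1|0=1 G1=G0|G1=1|1=1 G2=(1+1>=2)=1 -> 111
Step 3: G0=G0|G2=1|1=1 G1=G0|G1=1|1=1 G2=(1+1>=2)=1 -> 111
State from step 3 equals state from step 2 -> cycle length 1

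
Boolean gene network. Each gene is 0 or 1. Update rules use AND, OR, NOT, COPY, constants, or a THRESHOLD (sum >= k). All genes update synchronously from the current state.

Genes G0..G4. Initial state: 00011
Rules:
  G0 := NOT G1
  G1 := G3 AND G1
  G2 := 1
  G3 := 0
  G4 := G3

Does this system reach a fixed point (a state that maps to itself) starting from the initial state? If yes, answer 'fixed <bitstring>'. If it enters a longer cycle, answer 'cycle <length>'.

Answer: fixed 10100

Derivation:
Step 0: 00011
Step 1: G0=NOT G1=NOT 0=1 G1=G3&G1=1&0=0 G2=1(const) G3=0(const) G4=G3=1 -> 10101
Step 2: G0=NOT G1=NOT 0=1 G1=G3&G1=0&0=0 G2=1(const) G3=0(const) G4=G3=0 -> 10100
Step 3: G0=NOT G1=NOT 0=1 G1=G3&G1=0&0=0 G2=1(const) G3=0(const) G4=G3=0 -> 10100
Fixed point reached at step 2: 10100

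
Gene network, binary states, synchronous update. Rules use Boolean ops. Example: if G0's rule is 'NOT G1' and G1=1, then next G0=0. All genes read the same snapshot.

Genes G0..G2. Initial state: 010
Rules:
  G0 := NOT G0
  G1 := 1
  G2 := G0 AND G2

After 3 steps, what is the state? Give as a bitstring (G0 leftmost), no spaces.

Step 1: G0=NOT G0=NOT 0=1 G1=1(const) G2=G0&G2=0&0=0 -> 110
Step 2: G0=NOT G0=NOT 1=0 G1=1(const) G2=G0&G2=1&0=0 -> 010
Step 3: G0=NOT G0=NOT 0=1 G1=1(const) G2=G0&G2=0&0=0 -> 110

110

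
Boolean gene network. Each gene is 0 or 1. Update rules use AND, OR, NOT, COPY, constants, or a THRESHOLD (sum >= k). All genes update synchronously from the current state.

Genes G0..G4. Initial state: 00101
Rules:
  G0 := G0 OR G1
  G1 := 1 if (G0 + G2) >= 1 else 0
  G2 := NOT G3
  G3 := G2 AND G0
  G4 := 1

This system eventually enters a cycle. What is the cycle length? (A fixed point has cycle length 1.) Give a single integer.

Step 0: 00101
Step 1: G0=G0|G1=0|0=0 G1=(0+1>=1)=1 G2=NOT G3=NOT 0=1 G3=G2&G0=1&0=0 G4=1(const) -> 01101
Step 2: G0=G0|G1=0|1=1 G1=(0+1>=1)=1 G2=NOT G3=NOT 0=1 G3=G2&G0=1&0=0 G4=1(const) -> 11101
Step 3: G0=G0|G1=1|1=1 G1=(1+1>=1)=1 G2=NOT G3=NOT 0=1 G3=G2&G0=1&1=1 G4=1(const) -> 11111
Step 4: G0=G0|G1=1|1=1 G1=(1+1>=1)=1 G2=NOT G3=NOT 1=0 G3=G2&G0=1&1=1 G4=1(const) -> 11011
Step 5: G0=G0|G1=1|1=1 G1=(1+0>=1)=1 G2=NOT G3=NOT 1=0 G3=G2&G0=0&1=0 G4=1(const) -> 11001
Step 6: G0=G0|G1=1|1=1 G1=(1+0>=1)=1 G2=NOT G3=NOT 0=1 G3=G2&G0=0&1=0 G4=1(const) -> 11101
State from step 6 equals state from step 2 -> cycle length 4

Answer: 4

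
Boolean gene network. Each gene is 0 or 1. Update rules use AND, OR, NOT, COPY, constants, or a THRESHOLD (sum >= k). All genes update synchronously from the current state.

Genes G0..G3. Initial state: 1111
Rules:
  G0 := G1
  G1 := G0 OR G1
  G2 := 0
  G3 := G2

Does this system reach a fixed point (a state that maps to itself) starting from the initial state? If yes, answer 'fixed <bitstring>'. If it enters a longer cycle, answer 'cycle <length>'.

Answer: fixed 1100

Derivation:
Step 0: 1111
Step 1: G0=G1=1 G1=G0|G1=1|1=1 G2=0(const) G3=G2=1 -> 1101
Step 2: G0=G1=1 G1=G0|G1=1|1=1 G2=0(const) G3=G2=0 -> 1100
Step 3: G0=G1=1 G1=G0|G1=1|1=1 G2=0(const) G3=G2=0 -> 1100
Fixed point reached at step 2: 1100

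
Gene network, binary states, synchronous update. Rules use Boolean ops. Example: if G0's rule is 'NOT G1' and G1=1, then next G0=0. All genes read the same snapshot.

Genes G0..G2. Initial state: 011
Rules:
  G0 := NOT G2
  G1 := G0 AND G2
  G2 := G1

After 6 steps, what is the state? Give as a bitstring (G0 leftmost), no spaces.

Step 1: G0=NOT G2=NOT 1=0 G1=G0&G2=0&1=0 G2=G1=1 -> 001
Step 2: G0=NOT G2=NOT 1=0 G1=G0&G2=0&1=0 G2=G1=0 -> 000
Step 3: G0=NOT G2=NOT 0=1 G1=G0&G2=0&0=0 G2=G1=0 -> 100
Step 4: G0=NOT G2=NOT 0=1 G1=G0&G2=1&0=0 G2=G1=0 -> 100
Step 5: G0=NOT G2=NOT 0=1 G1=G0&G2=1&0=0 G2=G1=0 -> 100
Step 6: G0=NOT G2=NOT 0=1 G1=G0&G2=1&0=0 G2=G1=0 -> 100

100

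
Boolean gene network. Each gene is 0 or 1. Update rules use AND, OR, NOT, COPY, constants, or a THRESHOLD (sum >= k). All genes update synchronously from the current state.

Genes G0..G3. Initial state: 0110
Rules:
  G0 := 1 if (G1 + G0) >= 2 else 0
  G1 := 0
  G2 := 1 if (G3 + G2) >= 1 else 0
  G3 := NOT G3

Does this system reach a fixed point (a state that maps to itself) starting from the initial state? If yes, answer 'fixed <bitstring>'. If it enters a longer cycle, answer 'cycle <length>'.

Answer: cycle 2

Derivation:
Step 0: 0110
Step 1: G0=(1+0>=2)=0 G1=0(const) G2=(0+1>=1)=1 G3=NOT G3=NOT 0=1 -> 0011
Step 2: G0=(0+0>=2)=0 G1=0(const) G2=(1+1>=1)=1 G3=NOT G3=NOT 1=0 -> 0010
Step 3: G0=(0+0>=2)=0 G1=0(const) G2=(0+1>=1)=1 G3=NOT G3=NOT 0=1 -> 0011
Cycle of length 2 starting at step 1 -> no fixed point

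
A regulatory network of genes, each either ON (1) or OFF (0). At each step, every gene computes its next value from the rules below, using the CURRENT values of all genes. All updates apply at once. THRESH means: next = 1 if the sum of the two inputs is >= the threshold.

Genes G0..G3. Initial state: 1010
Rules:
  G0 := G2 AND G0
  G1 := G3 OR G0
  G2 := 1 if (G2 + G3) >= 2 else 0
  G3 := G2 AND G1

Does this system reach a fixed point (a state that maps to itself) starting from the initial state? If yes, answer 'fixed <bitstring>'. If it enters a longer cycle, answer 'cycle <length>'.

Step 0: 1010
Step 1: G0=G2&G0=1&1=1 G1=G3|G0=0|1=1 G2=(1+0>=2)=0 G3=G2&G1=1&0=0 -> 1100
Step 2: G0=G2&G0=0&1=0 G1=G3|G0=0|1=1 G2=(0+0>=2)=0 G3=G2&G1=0&1=0 -> 0100
Step 3: G0=G2&G0=0&0=0 G1=G3|G0=0|0=0 G2=(0+0>=2)=0 G3=G2&G1=0&1=0 -> 0000
Step 4: G0=G2&G0=0&0=0 G1=G3|G0=0|0=0 G2=(0+0>=2)=0 G3=G2&G1=0&0=0 -> 0000
Fixed point reached at step 3: 0000

Answer: fixed 0000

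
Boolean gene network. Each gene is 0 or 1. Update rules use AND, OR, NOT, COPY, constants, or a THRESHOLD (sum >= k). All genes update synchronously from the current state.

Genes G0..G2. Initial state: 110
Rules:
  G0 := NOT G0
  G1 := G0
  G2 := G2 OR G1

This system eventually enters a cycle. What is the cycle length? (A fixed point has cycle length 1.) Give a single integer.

Step 0: 110
Step 1: G0=NOT G0=NOT 1=0 G1=G0=1 G2=G2|G1=0|1=1 -> 011
Step 2: G0=NOT G0=NOT 0=1 G1=G0=0 G2=G2|G1=1|1=1 -> 101
Step 3: G0=NOT G0=NOT 1=0 G1=G0=1 G2=G2|G1=1|0=1 -> 011
State from step 3 equals state from step 1 -> cycle length 2

Answer: 2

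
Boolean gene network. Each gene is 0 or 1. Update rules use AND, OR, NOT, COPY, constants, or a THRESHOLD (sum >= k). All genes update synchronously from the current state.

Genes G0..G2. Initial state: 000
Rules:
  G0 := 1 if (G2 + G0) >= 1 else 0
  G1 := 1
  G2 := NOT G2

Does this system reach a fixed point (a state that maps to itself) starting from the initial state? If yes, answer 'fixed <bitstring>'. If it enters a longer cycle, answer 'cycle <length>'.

Answer: cycle 2

Derivation:
Step 0: 000
Step 1: G0=(0+0>=1)=0 G1=1(const) G2=NOT G2=NOT 0=1 -> 011
Step 2: G0=(1+0>=1)=1 G1=1(const) G2=NOT G2=NOT 1=0 -> 110
Step 3: G0=(0+1>=1)=1 G1=1(const) G2=NOT G2=NOT 0=1 -> 111
Step 4: G0=(1+1>=1)=1 G1=1(const) G2=NOT G2=NOT 1=0 -> 110
Cycle of length 2 starting at step 2 -> no fixed point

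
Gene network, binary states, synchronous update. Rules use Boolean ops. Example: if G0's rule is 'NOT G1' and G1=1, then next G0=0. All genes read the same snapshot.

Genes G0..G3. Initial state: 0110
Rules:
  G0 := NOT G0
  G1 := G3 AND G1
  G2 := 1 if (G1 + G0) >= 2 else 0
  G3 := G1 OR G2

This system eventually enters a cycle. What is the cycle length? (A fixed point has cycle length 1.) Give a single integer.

Answer: 2

Derivation:
Step 0: 0110
Step 1: G0=NOT G0=NOT 0=1 G1=G3&G1=0&1=0 G2=(1+0>=2)=0 G3=G1|G2=1|1=1 -> 1001
Step 2: G0=NOT G0=NOT 1=0 G1=G3&G1=1&0=0 G2=(0+1>=2)=0 G3=G1|G2=0|0=0 -> 0000
Step 3: G0=NOT G0=NOT 0=1 G1=G3&G1=0&0=0 G2=(0+0>=2)=0 G3=G1|G2=0|0=0 -> 1000
Step 4: G0=NOT G0=NOT 1=0 G1=G3&G1=0&0=0 G2=(0+1>=2)=0 G3=G1|G2=0|0=0 -> 0000
State from step 4 equals state from step 2 -> cycle length 2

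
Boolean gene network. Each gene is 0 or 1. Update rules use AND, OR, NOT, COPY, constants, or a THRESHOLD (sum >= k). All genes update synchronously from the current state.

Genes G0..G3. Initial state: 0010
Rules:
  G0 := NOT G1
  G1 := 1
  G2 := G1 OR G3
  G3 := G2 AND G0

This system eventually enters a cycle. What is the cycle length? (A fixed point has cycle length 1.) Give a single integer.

Answer: 1

Derivation:
Step 0: 0010
Step 1: G0=NOT G1=NOT 0=1 G1=1(const) G2=G1|G3=0|0=0 G3=G2&G0=1&0=0 -> 1100
Step 2: G0=NOT G1=NOT 1=0 G1=1(const) G2=G1|G3=1|0=1 G3=G2&G0=0&1=0 -> 0110
Step 3: G0=NOT G1=NOT 1=0 G1=1(const) G2=G1|G3=1|0=1 G3=G2&G0=1&0=0 -> 0110
State from step 3 equals state from step 2 -> cycle length 1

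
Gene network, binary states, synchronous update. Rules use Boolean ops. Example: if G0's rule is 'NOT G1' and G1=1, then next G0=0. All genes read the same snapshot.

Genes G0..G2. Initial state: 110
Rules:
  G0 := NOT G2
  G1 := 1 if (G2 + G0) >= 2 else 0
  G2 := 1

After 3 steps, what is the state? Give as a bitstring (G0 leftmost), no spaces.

Step 1: G0=NOT G2=NOT 0=1 G1=(0+1>=2)=0 G2=1(const) -> 101
Step 2: G0=NOT G2=NOT 1=0 G1=(1+1>=2)=1 G2=1(const) -> 011
Step 3: G0=NOT G2=NOT 1=0 G1=(1+0>=2)=0 G2=1(const) -> 001

001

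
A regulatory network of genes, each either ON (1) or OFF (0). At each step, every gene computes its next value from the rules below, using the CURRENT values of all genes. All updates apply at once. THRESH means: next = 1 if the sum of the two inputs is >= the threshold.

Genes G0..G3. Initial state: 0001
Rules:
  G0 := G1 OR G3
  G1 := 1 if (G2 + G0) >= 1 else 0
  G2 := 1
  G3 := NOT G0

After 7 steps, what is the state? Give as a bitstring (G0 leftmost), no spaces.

Step 1: G0=G1|G3=0|1=1 G1=(0+0>=1)=0 G2=1(const) G3=NOT G0=NOT 0=1 -> 1011
Step 2: G0=G1|G3=0|1=1 G1=(1+1>=1)=1 G2=1(const) G3=NOT G0=NOT 1=0 -> 1110
Step 3: G0=G1|G3=1|0=1 G1=(1+1>=1)=1 G2=1(const) G3=NOT G0=NOT 1=0 -> 1110
Step 4: G0=G1|G3=1|0=1 G1=(1+1>=1)=1 G2=1(const) G3=NOT G0=NOT 1=0 -> 1110
Step 5: G0=G1|G3=1|0=1 G1=(1+1>=1)=1 G2=1(const) G3=NOT G0=NOT 1=0 -> 1110
Step 6: G0=G1|G3=1|0=1 G1=(1+1>=1)=1 G2=1(const) G3=NOT G0=NOT 1=0 -> 1110
Step 7: G0=G1|G3=1|0=1 G1=(1+1>=1)=1 G2=1(const) G3=NOT G0=NOT 1=0 -> 1110

1110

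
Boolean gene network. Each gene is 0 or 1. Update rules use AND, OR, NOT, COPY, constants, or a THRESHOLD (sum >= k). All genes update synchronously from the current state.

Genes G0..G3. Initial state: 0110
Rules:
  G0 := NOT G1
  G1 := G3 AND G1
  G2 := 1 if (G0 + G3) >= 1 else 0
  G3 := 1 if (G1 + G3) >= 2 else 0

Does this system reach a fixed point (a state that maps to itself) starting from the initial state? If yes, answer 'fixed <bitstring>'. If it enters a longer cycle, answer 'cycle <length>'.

Step 0: 0110
Step 1: G0=NOT G1=NOT 1=0 G1=G3&G1=0&1=0 G2=(0+0>=1)=0 G3=(1+0>=2)=0 -> 0000
Step 2: G0=NOT G1=NOT 0=1 G1=G3&G1=0&0=0 G2=(0+0>=1)=0 G3=(0+0>=2)=0 -> 1000
Step 3: G0=NOT G1=NOT 0=1 G1=G3&G1=0&0=0 G2=(1+0>=1)=1 G3=(0+0>=2)=0 -> 1010
Step 4: G0=NOT G1=NOT 0=1 G1=G3&G1=0&0=0 G2=(1+0>=1)=1 G3=(0+0>=2)=0 -> 1010
Fixed point reached at step 3: 1010

Answer: fixed 1010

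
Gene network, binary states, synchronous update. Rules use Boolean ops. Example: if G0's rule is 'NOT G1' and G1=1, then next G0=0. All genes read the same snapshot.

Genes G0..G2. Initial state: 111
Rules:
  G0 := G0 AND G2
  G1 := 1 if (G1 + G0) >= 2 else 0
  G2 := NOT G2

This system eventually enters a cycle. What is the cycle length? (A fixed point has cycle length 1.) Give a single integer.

Answer: 2

Derivation:
Step 0: 111
Step 1: G0=G0&G2=1&1=1 G1=(1+1>=2)=1 G2=NOT G2=NOT 1=0 -> 110
Step 2: G0=G0&G2=1&0=0 G1=(1+1>=2)=1 G2=NOT G2=NOT 0=1 -> 011
Step 3: G0=G0&G2=0&1=0 G1=(1+0>=2)=0 G2=NOT G2=NOT 1=0 -> 000
Step 4: G0=G0&G2=0&0=0 G1=(0+0>=2)=0 G2=NOT G2=NOT 0=1 -> 001
Step 5: G0=G0&G2=0&1=0 G1=(0+0>=2)=0 G2=NOT G2=NOT 1=0 -> 000
State from step 5 equals state from step 3 -> cycle length 2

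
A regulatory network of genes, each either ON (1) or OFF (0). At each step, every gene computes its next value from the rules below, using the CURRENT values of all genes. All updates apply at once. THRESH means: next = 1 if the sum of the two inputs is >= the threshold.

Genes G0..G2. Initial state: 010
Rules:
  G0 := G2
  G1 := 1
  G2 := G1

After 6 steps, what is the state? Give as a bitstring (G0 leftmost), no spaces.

Step 1: G0=G2=0 G1=1(const) G2=G1=1 -> 011
Step 2: G0=G2=1 G1=1(const) G2=G1=1 -> 111
Step 3: G0=G2=1 G1=1(const) G2=G1=1 -> 111
Step 4: G0=G2=1 G1=1(const) G2=G1=1 -> 111
Step 5: G0=G2=1 G1=1(const) G2=G1=1 -> 111
Step 6: G0=G2=1 G1=1(const) G2=G1=1 -> 111

111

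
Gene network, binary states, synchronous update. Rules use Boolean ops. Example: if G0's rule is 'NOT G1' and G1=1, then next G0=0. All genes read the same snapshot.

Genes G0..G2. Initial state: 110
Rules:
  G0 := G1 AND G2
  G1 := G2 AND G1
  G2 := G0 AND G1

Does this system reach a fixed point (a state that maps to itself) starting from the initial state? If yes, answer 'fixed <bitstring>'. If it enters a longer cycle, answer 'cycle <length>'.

Step 0: 110
Step 1: G0=G1&G2=1&0=0 G1=G2&G1=0&1=0 G2=G0&G1=1&1=1 -> 001
Step 2: G0=G1&G2=0&1=0 G1=G2&G1=1&0=0 G2=G0&G1=0&0=0 -> 000
Step 3: G0=G1&G2=0&0=0 G1=G2&G1=0&0=0 G2=G0&G1=0&0=0 -> 000
Fixed point reached at step 2: 000

Answer: fixed 000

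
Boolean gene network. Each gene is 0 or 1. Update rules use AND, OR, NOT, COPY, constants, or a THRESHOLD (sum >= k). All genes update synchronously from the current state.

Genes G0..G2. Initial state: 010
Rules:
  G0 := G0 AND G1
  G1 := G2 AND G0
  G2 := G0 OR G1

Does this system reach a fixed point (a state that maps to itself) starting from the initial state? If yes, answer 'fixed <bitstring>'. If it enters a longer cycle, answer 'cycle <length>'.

Step 0: 010
Step 1: G0=G0&G1=0&1=0 G1=G2&G0=0&0=0 G2=G0|G1=0|1=1 -> 001
Step 2: G0=G0&G1=0&0=0 G1=G2&G0=1&0=0 G2=G0|G1=0|0=0 -> 000
Step 3: G0=G0&G1=0&0=0 G1=G2&G0=0&0=0 G2=G0|G1=0|0=0 -> 000
Fixed point reached at step 2: 000

Answer: fixed 000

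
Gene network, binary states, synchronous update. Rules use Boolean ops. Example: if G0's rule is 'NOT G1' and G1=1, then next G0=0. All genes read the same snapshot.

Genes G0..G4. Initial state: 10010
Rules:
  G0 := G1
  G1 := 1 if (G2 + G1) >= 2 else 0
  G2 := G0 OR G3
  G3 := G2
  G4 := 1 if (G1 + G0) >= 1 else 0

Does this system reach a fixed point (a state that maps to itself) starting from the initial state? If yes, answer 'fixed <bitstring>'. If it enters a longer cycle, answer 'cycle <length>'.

Answer: cycle 2

Derivation:
Step 0: 10010
Step 1: G0=G1=0 G1=(0+0>=2)=0 G2=G0|G3=1|1=1 G3=G2=0 G4=(0+1>=1)=1 -> 00101
Step 2: G0=G1=0 G1=(1+0>=2)=0 G2=G0|G3=0|0=0 G3=G2=1 G4=(0+0>=1)=0 -> 00010
Step 3: G0=G1=0 G1=(0+0>=2)=0 G2=G0|G3=0|1=1 G3=G2=0 G4=(0+0>=1)=0 -> 00100
Step 4: G0=G1=0 G1=(1+0>=2)=0 G2=G0|G3=0|0=0 G3=G2=1 G4=(0+0>=1)=0 -> 00010
Cycle of length 2 starting at step 2 -> no fixed point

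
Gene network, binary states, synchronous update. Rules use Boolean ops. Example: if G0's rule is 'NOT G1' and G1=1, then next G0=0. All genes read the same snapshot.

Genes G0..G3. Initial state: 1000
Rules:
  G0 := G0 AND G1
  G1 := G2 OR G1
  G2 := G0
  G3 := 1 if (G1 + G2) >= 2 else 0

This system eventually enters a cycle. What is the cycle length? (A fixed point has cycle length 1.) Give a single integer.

Answer: 1

Derivation:
Step 0: 1000
Step 1: G0=G0&G1=1&0=0 G1=G2|G1=0|0=0 G2=G0=1 G3=(0+0>=2)=0 -> 0010
Step 2: G0=G0&G1=0&0=0 G1=G2|G1=1|0=1 G2=G0=0 G3=(0+1>=2)=0 -> 0100
Step 3: G0=G0&G1=0&1=0 G1=G2|G1=0|1=1 G2=G0=0 G3=(1+0>=2)=0 -> 0100
State from step 3 equals state from step 2 -> cycle length 1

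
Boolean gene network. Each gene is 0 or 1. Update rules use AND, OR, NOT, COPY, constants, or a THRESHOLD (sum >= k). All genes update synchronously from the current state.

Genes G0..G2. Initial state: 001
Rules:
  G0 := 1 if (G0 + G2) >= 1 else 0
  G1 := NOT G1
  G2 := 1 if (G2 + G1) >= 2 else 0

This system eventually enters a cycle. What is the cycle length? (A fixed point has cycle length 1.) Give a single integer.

Step 0: 001
Step 1: G0=(0+1>=1)=1 G1=NOT G1=NOT 0=1 G2=(1+0>=2)=0 -> 110
Step 2: G0=(1+0>=1)=1 G1=NOT G1=NOT 1=0 G2=(0+1>=2)=0 -> 100
Step 3: G0=(1+0>=1)=1 G1=NOT G1=NOT 0=1 G2=(0+0>=2)=0 -> 110
State from step 3 equals state from step 1 -> cycle length 2

Answer: 2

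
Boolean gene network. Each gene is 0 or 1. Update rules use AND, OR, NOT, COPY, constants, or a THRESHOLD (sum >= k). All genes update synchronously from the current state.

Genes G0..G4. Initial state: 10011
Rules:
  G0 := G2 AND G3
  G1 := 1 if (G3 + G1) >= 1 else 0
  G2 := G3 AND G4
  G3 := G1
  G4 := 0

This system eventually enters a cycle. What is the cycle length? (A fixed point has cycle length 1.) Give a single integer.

Answer: 1

Derivation:
Step 0: 10011
Step 1: G0=G2&G3=0&1=0 G1=(1+0>=1)=1 G2=G3&G4=1&1=1 G3=G1=0 G4=0(const) -> 01100
Step 2: G0=G2&G3=1&0=0 G1=(0+1>=1)=1 G2=G3&G4=0&0=0 G3=G1=1 G4=0(const) -> 01010
Step 3: G0=G2&G3=0&1=0 G1=(1+1>=1)=1 G2=G3&G4=1&0=0 G3=G1=1 G4=0(const) -> 01010
State from step 3 equals state from step 2 -> cycle length 1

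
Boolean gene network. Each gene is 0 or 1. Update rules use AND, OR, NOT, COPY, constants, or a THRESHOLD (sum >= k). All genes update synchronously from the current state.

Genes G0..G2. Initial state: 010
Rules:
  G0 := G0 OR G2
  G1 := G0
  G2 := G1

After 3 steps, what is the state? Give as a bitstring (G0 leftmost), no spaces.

Step 1: G0=G0|G2=0|0=0 G1=G0=0 G2=G1=1 -> 001
Step 2: G0=G0|G2=0|1=1 G1=G0=0 G2=G1=0 -> 100
Step 3: G0=G0|G2=1|0=1 G1=G0=1 G2=G1=0 -> 110

110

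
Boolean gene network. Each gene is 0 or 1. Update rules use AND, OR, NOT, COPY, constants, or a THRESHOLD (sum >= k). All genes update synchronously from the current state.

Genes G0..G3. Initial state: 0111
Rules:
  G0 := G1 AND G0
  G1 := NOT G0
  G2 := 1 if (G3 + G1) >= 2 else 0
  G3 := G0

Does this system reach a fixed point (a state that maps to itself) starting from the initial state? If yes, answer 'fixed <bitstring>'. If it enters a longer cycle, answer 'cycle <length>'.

Step 0: 0111
Step 1: G0=G1&G0=1&0=0 G1=NOT G0=NOT 0=1 G2=(1+1>=2)=1 G3=G0=0 -> 0110
Step 2: G0=G1&G0=1&0=0 G1=NOT G0=NOT 0=1 G2=(0+1>=2)=0 G3=G0=0 -> 0100
Step 3: G0=G1&G0=1&0=0 G1=NOT G0=NOT 0=1 G2=(0+1>=2)=0 G3=G0=0 -> 0100
Fixed point reached at step 2: 0100

Answer: fixed 0100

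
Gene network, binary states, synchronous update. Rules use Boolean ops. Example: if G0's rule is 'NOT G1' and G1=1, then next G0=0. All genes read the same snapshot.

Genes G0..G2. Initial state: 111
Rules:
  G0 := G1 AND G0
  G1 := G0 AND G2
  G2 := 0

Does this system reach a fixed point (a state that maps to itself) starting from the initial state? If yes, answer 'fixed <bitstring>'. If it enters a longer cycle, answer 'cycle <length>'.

Step 0: 111
Step 1: G0=G1&G0=1&1=1 G1=G0&G2=1&1=1 G2=0(const) -> 110
Step 2: G0=G1&G0=1&1=1 G1=G0&G2=1&0=0 G2=0(const) -> 100
Step 3: G0=G1&G0=0&1=0 G1=G0&G2=1&0=0 G2=0(const) -> 000
Step 4: G0=G1&G0=0&0=0 G1=G0&G2=0&0=0 G2=0(const) -> 000
Fixed point reached at step 3: 000

Answer: fixed 000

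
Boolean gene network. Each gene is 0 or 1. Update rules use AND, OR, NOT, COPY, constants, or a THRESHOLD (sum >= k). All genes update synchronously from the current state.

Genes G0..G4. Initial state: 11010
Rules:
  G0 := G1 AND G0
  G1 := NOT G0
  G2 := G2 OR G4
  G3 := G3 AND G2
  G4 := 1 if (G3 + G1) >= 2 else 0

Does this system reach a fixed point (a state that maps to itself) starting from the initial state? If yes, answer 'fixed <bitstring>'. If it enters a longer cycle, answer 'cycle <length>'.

Answer: fixed 01100

Derivation:
Step 0: 11010
Step 1: G0=G1&G0=1&1=1 G1=NOT G0=NOT 1=0 G2=G2|G4=0|0=0 G3=G3&G2=1&0=0 G4=(1+1>=2)=1 -> 10001
Step 2: G0=G1&G0=0&1=0 G1=NOT G0=NOT 1=0 G2=G2|G4=0|1=1 G3=G3&G2=0&0=0 G4=(0+0>=2)=0 -> 00100
Step 3: G0=G1&G0=0&0=0 G1=NOT G0=NOT 0=1 G2=G2|G4=1|0=1 G3=G3&G2=0&1=0 G4=(0+0>=2)=0 -> 01100
Step 4: G0=G1&G0=1&0=0 G1=NOT G0=NOT 0=1 G2=G2|G4=1|0=1 G3=G3&G2=0&1=0 G4=(0+1>=2)=0 -> 01100
Fixed point reached at step 3: 01100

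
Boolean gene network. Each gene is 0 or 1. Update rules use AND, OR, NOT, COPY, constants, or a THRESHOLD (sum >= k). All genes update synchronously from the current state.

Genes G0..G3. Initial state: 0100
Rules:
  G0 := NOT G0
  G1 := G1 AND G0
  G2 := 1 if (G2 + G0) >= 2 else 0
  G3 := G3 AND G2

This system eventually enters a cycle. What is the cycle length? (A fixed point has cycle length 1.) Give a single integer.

Step 0: 0100
Step 1: G0=NOT G0=NOT 0=1 G1=G1&G0=1&0=0 G2=(0+0>=2)=0 G3=G3&G2=0&0=0 -> 1000
Step 2: G0=NOT G0=NOT 1=0 G1=G1&G0=0&1=0 G2=(0+1>=2)=0 G3=G3&G2=0&0=0 -> 0000
Step 3: G0=NOT G0=NOT 0=1 G1=G1&G0=0&0=0 G2=(0+0>=2)=0 G3=G3&G2=0&0=0 -> 1000
State from step 3 equals state from step 1 -> cycle length 2

Answer: 2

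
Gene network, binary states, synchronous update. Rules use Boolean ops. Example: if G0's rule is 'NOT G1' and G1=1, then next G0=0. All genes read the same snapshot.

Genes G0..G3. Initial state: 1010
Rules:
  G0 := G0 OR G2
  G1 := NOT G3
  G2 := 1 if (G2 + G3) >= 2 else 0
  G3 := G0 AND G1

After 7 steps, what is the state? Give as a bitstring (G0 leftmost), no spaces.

Step 1: G0=G0|G2=1|1=1 G1=NOT G3=NOT 0=1 G2=(1+0>=2)=0 G3=G0&G1=1&0=0 -> 1100
Step 2: G0=G0|G2=1|0=1 G1=NOT G3=NOT 0=1 G2=(0+0>=2)=0 G3=G0&G1=1&1=1 -> 1101
Step 3: G0=G0|G2=1|0=1 G1=NOT G3=NOT 1=0 G2=(0+1>=2)=0 G3=G0&G1=1&1=1 -> 1001
Step 4: G0=G0|G2=1|0=1 G1=NOT G3=NOT 1=0 G2=(0+1>=2)=0 G3=G0&G1=1&0=0 -> 1000
Step 5: G0=G0|G2=1|0=1 G1=NOT G3=NOT 0=1 G2=(0+0>=2)=0 G3=G0&G1=1&0=0 -> 1100
Step 6: G0=G0|G2=1|0=1 G1=NOT G3=NOT 0=1 G2=(0+0>=2)=0 G3=G0&G1=1&1=1 -> 1101
Step 7: G0=G0|G2=1|0=1 G1=NOT G3=NOT 1=0 G2=(0+1>=2)=0 G3=G0&G1=1&1=1 -> 1001

1001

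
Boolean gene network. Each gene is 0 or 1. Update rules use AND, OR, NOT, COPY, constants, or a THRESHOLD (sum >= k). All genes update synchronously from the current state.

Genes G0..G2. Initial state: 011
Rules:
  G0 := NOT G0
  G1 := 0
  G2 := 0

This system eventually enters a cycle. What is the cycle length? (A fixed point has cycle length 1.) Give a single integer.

Step 0: 011
Step 1: G0=NOT G0=NOT 0=1 G1=0(const) G2=0(const) -> 100
Step 2: G0=NOT G0=NOT 1=0 G1=0(const) G2=0(const) -> 000
Step 3: G0=NOT G0=NOT 0=1 G1=0(const) G2=0(const) -> 100
State from step 3 equals state from step 1 -> cycle length 2

Answer: 2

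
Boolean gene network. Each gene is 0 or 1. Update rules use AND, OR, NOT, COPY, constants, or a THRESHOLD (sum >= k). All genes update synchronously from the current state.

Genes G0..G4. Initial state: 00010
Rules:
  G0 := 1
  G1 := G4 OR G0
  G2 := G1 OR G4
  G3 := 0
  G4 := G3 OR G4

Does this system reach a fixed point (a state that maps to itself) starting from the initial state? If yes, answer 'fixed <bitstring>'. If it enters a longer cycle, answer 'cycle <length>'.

Answer: fixed 11101

Derivation:
Step 0: 00010
Step 1: G0=1(const) G1=G4|G0=0|0=0 G2=G1|G4=0|0=0 G3=0(const) G4=G3|G4=1|0=1 -> 10001
Step 2: G0=1(const) G1=G4|G0=1|1=1 G2=G1|G4=0|1=1 G3=0(const) G4=G3|G4=0|1=1 -> 11101
Step 3: G0=1(const) G1=G4|G0=1|1=1 G2=G1|G4=1|1=1 G3=0(const) G4=G3|G4=0|1=1 -> 11101
Fixed point reached at step 2: 11101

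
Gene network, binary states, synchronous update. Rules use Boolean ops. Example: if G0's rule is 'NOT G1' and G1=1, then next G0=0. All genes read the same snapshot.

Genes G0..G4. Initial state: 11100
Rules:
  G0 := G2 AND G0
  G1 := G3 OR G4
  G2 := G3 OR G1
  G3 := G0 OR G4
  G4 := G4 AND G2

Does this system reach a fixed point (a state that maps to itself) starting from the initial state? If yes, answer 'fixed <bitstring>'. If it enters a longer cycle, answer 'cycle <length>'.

Answer: fixed 11110

Derivation:
Step 0: 11100
Step 1: G0=G2&G0=1&1=1 G1=G3|G4=0|0=0 G2=G3|G1=0|1=1 G3=G0|G4=1|0=1 G4=G4&G2=0&1=0 -> 10110
Step 2: G0=G2&G0=1&1=1 G1=G3|G4=1|0=1 G2=G3|G1=1|0=1 G3=G0|G4=1|0=1 G4=G4&G2=0&1=0 -> 11110
Step 3: G0=G2&G0=1&1=1 G1=G3|G4=1|0=1 G2=G3|G1=1|1=1 G3=G0|G4=1|0=1 G4=G4&G2=0&1=0 -> 11110
Fixed point reached at step 2: 11110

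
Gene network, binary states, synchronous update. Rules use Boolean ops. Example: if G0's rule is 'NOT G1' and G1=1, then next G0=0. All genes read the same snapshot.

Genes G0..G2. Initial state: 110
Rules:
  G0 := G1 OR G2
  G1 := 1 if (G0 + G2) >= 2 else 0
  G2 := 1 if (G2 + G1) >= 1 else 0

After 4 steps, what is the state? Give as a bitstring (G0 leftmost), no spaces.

Step 1: G0=G1|G2=1|0=1 G1=(1+0>=2)=0 G2=(0+1>=1)=1 -> 101
Step 2: G0=G1|G2=0|1=1 G1=(1+1>=2)=1 G2=(1+0>=1)=1 -> 111
Step 3: G0=G1|G2=1|1=1 G1=(1+1>=2)=1 G2=(1+1>=1)=1 -> 111
Step 4: G0=G1|G2=1|1=1 G1=(1+1>=2)=1 G2=(1+1>=1)=1 -> 111

111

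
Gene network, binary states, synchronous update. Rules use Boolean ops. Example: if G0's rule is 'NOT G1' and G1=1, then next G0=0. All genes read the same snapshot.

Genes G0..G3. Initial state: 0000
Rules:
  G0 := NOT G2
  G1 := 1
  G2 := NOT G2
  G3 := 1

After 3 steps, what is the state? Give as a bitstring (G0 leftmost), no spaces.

Step 1: G0=NOT G2=NOT 0=1 G1=1(const) G2=NOT G2=NOT 0=1 G3=1(const) -> 1111
Step 2: G0=NOT G2=NOT 1=0 G1=1(const) G2=NOT G2=NOT 1=0 G3=1(const) -> 0101
Step 3: G0=NOT G2=NOT 0=1 G1=1(const) G2=NOT G2=NOT 0=1 G3=1(const) -> 1111

1111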